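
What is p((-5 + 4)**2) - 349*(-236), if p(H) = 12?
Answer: 82376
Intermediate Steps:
p((-5 + 4)**2) - 349*(-236) = 12 - 349*(-236) = 12 + 82364 = 82376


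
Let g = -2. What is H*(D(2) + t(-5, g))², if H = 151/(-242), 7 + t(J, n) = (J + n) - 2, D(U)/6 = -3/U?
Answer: -94375/242 ≈ -389.98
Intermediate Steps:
D(U) = -18/U (D(U) = 6*(-3/U) = -18/U)
t(J, n) = -9 + J + n (t(J, n) = -7 + ((J + n) - 2) = -7 + (-2 + J + n) = -9 + J + n)
H = -151/242 (H = 151*(-1/242) = -151/242 ≈ -0.62397)
H*(D(2) + t(-5, g))² = -151*(-18/2 + (-9 - 5 - 2))²/242 = -151*(-18*½ - 16)²/242 = -151*(-9 - 16)²/242 = -151/242*(-25)² = -151/242*625 = -94375/242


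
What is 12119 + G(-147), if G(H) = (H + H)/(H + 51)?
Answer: 193953/16 ≈ 12122.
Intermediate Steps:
G(H) = 2*H/(51 + H) (G(H) = (2*H)/(51 + H) = 2*H/(51 + H))
12119 + G(-147) = 12119 + 2*(-147)/(51 - 147) = 12119 + 2*(-147)/(-96) = 12119 + 2*(-147)*(-1/96) = 12119 + 49/16 = 193953/16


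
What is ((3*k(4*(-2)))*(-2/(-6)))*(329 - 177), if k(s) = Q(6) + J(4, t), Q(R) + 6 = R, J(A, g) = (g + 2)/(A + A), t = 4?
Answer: 114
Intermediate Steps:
J(A, g) = (2 + g)/(2*A) (J(A, g) = (2 + g)/((2*A)) = (2 + g)*(1/(2*A)) = (2 + g)/(2*A))
Q(R) = -6 + R
k(s) = ¾ (k(s) = (-6 + 6) + (½)*(2 + 4)/4 = 0 + (½)*(¼)*6 = 0 + ¾ = ¾)
((3*k(4*(-2)))*(-2/(-6)))*(329 - 177) = ((3*(¾))*(-2/(-6)))*(329 - 177) = (9*(-2*(-⅙))/4)*152 = ((9/4)*(⅓))*152 = (¾)*152 = 114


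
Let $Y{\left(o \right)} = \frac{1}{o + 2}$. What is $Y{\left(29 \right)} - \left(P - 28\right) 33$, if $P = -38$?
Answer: $\frac{67519}{31} \approx 2178.0$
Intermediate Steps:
$Y{\left(o \right)} = \frac{1}{2 + o}$
$Y{\left(29 \right)} - \left(P - 28\right) 33 = \frac{1}{2 + 29} - \left(-38 - 28\right) 33 = \frac{1}{31} - \left(-38 + \left(-45 + 17\right)\right) 33 = \frac{1}{31} - \left(-38 - 28\right) 33 = \frac{1}{31} - \left(-66\right) 33 = \frac{1}{31} - -2178 = \frac{1}{31} + 2178 = \frac{67519}{31}$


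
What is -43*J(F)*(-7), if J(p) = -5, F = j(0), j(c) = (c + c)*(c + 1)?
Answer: -1505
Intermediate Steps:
j(c) = 2*c*(1 + c) (j(c) = (2*c)*(1 + c) = 2*c*(1 + c))
F = 0 (F = 2*0*(1 + 0) = 2*0*1 = 0)
-43*J(F)*(-7) = -43*(-5)*(-7) = 215*(-7) = -1505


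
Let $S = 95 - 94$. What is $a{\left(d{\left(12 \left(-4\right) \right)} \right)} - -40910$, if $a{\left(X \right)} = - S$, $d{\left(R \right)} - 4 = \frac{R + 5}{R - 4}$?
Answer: $40909$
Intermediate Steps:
$S = 1$ ($S = 95 - 94 = 1$)
$d{\left(R \right)} = 4 + \frac{5 + R}{-4 + R}$ ($d{\left(R \right)} = 4 + \frac{R + 5}{R - 4} = 4 + \frac{5 + R}{-4 + R}$)
$a{\left(X \right)} = -1$ ($a{\left(X \right)} = \left(-1\right) 1 = -1$)
$a{\left(d{\left(12 \left(-4\right) \right)} \right)} - -40910 = -1 - -40910 = -1 + 40910 = 40909$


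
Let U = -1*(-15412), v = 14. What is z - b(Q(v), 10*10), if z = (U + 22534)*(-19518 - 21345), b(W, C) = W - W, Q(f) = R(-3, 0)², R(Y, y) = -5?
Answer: -1550587398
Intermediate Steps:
U = 15412
Q(f) = 25 (Q(f) = (-5)² = 25)
b(W, C) = 0
z = -1550587398 (z = (15412 + 22534)*(-19518 - 21345) = 37946*(-40863) = -1550587398)
z - b(Q(v), 10*10) = -1550587398 - 1*0 = -1550587398 + 0 = -1550587398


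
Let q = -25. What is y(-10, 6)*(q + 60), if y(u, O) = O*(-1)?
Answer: -210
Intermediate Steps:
y(u, O) = -O
y(-10, 6)*(q + 60) = (-1*6)*(-25 + 60) = -6*35 = -210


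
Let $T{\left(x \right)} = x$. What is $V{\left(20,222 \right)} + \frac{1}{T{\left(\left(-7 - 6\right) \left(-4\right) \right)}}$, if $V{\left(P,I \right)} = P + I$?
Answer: $\frac{12585}{52} \approx 242.02$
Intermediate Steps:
$V{\left(P,I \right)} = I + P$
$V{\left(20,222 \right)} + \frac{1}{T{\left(\left(-7 - 6\right) \left(-4\right) \right)}} = \left(222 + 20\right) + \frac{1}{\left(-7 - 6\right) \left(-4\right)} = 242 + \frac{1}{\left(-13\right) \left(-4\right)} = 242 + \frac{1}{52} = \frac{12585}{52}$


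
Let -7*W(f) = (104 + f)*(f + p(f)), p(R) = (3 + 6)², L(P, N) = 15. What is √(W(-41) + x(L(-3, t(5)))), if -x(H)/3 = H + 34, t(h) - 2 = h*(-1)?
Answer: 13*I*√3 ≈ 22.517*I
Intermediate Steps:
t(h) = 2 - h (t(h) = 2 + h*(-1) = 2 - h)
p(R) = 81 (p(R) = 9² = 81)
x(H) = -102 - 3*H (x(H) = -3*(H + 34) = -3*(34 + H) = -102 - 3*H)
W(f) = -(81 + f)*(104 + f)/7 (W(f) = -(104 + f)*(f + 81)/7 = -(104 + f)*(81 + f)/7 = -(81 + f)*(104 + f)/7)
√(W(-41) + x(L(-3, t(5)))) = √((-8424/7 - 185/7*(-41) - ⅐*(-41)²) + (-102 - 3*15)) = √((-8424/7 + 7585/7 - ⅐*1681) + (-102 - 45)) = √((-8424/7 + 7585/7 - 1681/7) - 147) = √(-360 - 147) = √(-507) = 13*I*√3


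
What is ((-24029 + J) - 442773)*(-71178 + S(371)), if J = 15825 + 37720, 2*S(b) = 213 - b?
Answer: 29447454049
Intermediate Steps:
S(b) = 213/2 - b/2 (S(b) = (213 - b)/2 = 213/2 - b/2)
J = 53545
((-24029 + J) - 442773)*(-71178 + S(371)) = ((-24029 + 53545) - 442773)*(-71178 + (213/2 - 1/2*371)) = (29516 - 442773)*(-71178 + (213/2 - 371/2)) = -413257*(-71178 - 79) = -413257*(-71257) = 29447454049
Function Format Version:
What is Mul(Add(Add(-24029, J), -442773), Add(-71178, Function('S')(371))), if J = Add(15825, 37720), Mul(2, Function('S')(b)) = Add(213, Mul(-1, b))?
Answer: 29447454049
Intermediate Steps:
Function('S')(b) = Add(Rational(213, 2), Mul(Rational(-1, 2), b)) (Function('S')(b) = Mul(Rational(1, 2), Add(213, Mul(-1, b))) = Add(Rational(213, 2), Mul(Rational(-1, 2), b)))
J = 53545
Mul(Add(Add(-24029, J), -442773), Add(-71178, Function('S')(371))) = Mul(Add(Add(-24029, 53545), -442773), Add(-71178, Add(Rational(213, 2), Mul(Rational(-1, 2), 371)))) = Mul(Add(29516, -442773), Add(-71178, Add(Rational(213, 2), Rational(-371, 2)))) = Mul(-413257, Add(-71178, -79)) = Mul(-413257, -71257) = 29447454049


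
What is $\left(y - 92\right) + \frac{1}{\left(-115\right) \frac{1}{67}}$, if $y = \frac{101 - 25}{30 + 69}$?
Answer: $- \frac{1045313}{11385} \approx -91.815$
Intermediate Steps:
$y = \frac{76}{99} \approx 0.76768$
$\left(y - 92\right) + \frac{1}{\left(-115\right) \frac{1}{67}} = \left(\frac{76}{99} - 92\right) + \frac{1}{\left(-115\right) \frac{1}{67}} = - \frac{9032}{99} + \frac{1}{\left(-115\right) \frac{1}{67}} = - \frac{9032}{99} + \frac{1}{- \frac{115}{67}} = - \frac{9032}{99} - \frac{67}{115} = - \frac{1045313}{11385}$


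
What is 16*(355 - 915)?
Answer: -8960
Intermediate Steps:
16*(355 - 915) = 16*(-560) = -8960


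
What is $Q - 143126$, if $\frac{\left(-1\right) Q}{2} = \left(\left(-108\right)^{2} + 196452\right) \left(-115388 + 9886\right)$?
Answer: $43913165338$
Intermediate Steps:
$Q = 43913308464$ ($Q = - 2 \left(\left(-108\right)^{2} + 196452\right) \left(-115388 + 9886\right) = - 2 \left(11664 + 196452\right) \left(-105502\right) = - 2 \cdot 208116 \left(-105502\right) = \left(-2\right) \left(-21956654232\right) = 43913308464$)
$Q - 143126 = 43913308464 - 143126 = 43913165338$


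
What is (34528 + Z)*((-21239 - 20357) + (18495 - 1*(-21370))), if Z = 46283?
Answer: -139883841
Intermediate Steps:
(34528 + Z)*((-21239 - 20357) + (18495 - 1*(-21370))) = (34528 + 46283)*((-21239 - 20357) + (18495 - 1*(-21370))) = 80811*(-41596 + (18495 + 21370)) = 80811*(-41596 + 39865) = 80811*(-1731) = -139883841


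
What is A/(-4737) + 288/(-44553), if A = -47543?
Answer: 705606341/70349187 ≈ 10.030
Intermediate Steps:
A/(-4737) + 288/(-44553) = -47543/(-4737) + 288/(-44553) = -47543*(-1/4737) + 288*(-1/44553) = 47543/4737 - 96/14851 = 705606341/70349187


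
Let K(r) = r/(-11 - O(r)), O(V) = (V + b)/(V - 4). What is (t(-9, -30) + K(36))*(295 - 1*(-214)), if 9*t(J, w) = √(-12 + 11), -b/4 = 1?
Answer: -1527 + 509*I/9 ≈ -1527.0 + 56.556*I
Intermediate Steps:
b = -4 (b = -4*1 = -4)
t(J, w) = I/9 (t(J, w) = √(-12 + 11)/9 = √(-1)/9 = I/9)
O(V) = 1 (O(V) = (V - 4)/(V - 4) = (-4 + V)/(-4 + V) = 1)
K(r) = -r/12 (K(r) = r/(-11 - 1*1) = r/(-11 - 1) = r/(-12) = r*(-1/12) = -r/12)
(t(-9, -30) + K(36))*(295 - 1*(-214)) = (I/9 - 1/12*36)*(295 - 1*(-214)) = (I/9 - 3)*(295 + 214) = (-3 + I/9)*509 = -1527 + 509*I/9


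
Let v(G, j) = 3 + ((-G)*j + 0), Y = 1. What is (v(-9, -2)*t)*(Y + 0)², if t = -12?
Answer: 180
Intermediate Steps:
v(G, j) = 3 - G*j (v(G, j) = 3 + (-G*j + 0) = 3 - G*j)
(v(-9, -2)*t)*(Y + 0)² = ((3 - 1*(-9)*(-2))*(-12))*(1 + 0)² = ((3 - 18)*(-12))*1² = -15*(-12)*1 = 180*1 = 180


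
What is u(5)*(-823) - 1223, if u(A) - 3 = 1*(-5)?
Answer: 423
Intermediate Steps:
u(A) = -2 (u(A) = 3 + 1*(-5) = 3 - 5 = -2)
u(5)*(-823) - 1223 = -2*(-823) - 1223 = 1646 - 1223 = 423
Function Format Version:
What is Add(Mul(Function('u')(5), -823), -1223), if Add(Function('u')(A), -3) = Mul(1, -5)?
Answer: 423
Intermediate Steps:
Function('u')(A) = -2 (Function('u')(A) = Add(3, Mul(1, -5)) = Add(3, -5) = -2)
Add(Mul(Function('u')(5), -823), -1223) = Add(Mul(-2, -823), -1223) = Add(1646, -1223) = 423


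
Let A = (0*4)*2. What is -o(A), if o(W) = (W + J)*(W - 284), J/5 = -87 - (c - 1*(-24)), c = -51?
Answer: -85200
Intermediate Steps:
J = -300 (J = 5*(-87 - (-51 - 1*(-24))) = 5*(-87 - (-51 + 24)) = 5*(-87 - 1*(-27)) = 5*(-87 + 27) = 5*(-60) = -300)
A = 0 (A = 0*2 = 0)
o(W) = (-300 + W)*(-284 + W) (o(W) = (W - 300)*(W - 284) = (-300 + W)*(-284 + W))
-o(A) = -(85200 + 0² - 584*0) = -(85200 + 0 + 0) = -1*85200 = -85200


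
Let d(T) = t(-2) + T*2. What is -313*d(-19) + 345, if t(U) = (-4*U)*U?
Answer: 17247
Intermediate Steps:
t(U) = -4*U²
d(T) = -16 + 2*T (d(T) = -4*(-2)² + T*2 = -4*4 + 2*T = -16 + 2*T)
-313*d(-19) + 345 = -313*(-16 + 2*(-19)) + 345 = -313*(-16 - 38) + 345 = -313*(-54) + 345 = 16902 + 345 = 17247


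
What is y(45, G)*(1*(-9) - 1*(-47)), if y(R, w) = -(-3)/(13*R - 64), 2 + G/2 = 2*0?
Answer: 114/521 ≈ 0.21881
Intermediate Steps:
G = -4 (G = -4 + 2*(2*0) = -4 + 2*0 = -4 + 0 = -4)
y(R, w) = 3/(-64 + 13*R) (y(R, w) = -(-3)/(-64 + 13*R) = 3/(-64 + 13*R))
y(45, G)*(1*(-9) - 1*(-47)) = (3/(-64 + 13*45))*(1*(-9) - 1*(-47)) = (3/(-64 + 585))*(-9 + 47) = (3/521)*38 = 114/521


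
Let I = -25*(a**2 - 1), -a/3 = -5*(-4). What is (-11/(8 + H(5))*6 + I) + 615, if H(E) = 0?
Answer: -357473/4 ≈ -89368.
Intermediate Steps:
a = -60 (a = -(-15)*(-4) = -3*20 = -60)
I = -89975 (I = -25*((-60)**2 - 1) = -25*(3600 - 1) = -25*3599 = -89975)
(-11/(8 + H(5))*6 + I) + 615 = (-11/(8 + 0)*6 - 89975) + 615 = (-11/8*6 - 89975) + 615 = (-33/4 - 89975) + 615 = -359933/4 + 615 = -357473/4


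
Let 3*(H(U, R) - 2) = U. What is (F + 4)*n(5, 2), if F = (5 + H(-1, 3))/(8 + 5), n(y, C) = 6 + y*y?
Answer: 5456/39 ≈ 139.90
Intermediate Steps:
H(U, R) = 2 + U/3
n(y, C) = 6 + y**2
F = 20/39 (F = (5 + (2 + (1/3)*(-1)))/(8 + 5) = (5 + (2 - 1/3))/13 = (5 + 5/3)*(1/13) = (20/3)*(1/13) = 20/39 ≈ 0.51282)
(F + 4)*n(5, 2) = (20/39 + 4)*(6 + 5**2) = 176*(6 + 25)/39 = (176/39)*31 = 5456/39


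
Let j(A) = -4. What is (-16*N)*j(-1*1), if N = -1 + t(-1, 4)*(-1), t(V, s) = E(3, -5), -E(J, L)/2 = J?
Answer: 320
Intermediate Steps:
E(J, L) = -2*J
t(V, s) = -6 (t(V, s) = -2*3 = -6)
N = 5 (N = -1 - 6*(-1) = -1 + 6 = 5)
(-16*N)*j(-1*1) = -16*5*(-4) = -80*(-4) = 320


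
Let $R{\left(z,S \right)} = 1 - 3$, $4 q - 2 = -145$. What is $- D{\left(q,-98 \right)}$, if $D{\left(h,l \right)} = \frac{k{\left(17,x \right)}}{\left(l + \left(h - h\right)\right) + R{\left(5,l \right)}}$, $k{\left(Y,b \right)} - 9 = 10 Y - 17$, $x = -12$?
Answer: $\frac{81}{50} \approx 1.62$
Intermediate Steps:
$q = - \frac{143}{4}$ ($q = \frac{1}{2} + \frac{1}{4} \left(-145\right) = \frac{1}{2} - \frac{145}{4} = - \frac{143}{4} \approx -35.75$)
$k{\left(Y,b \right)} = -8 + 10 Y$ ($k{\left(Y,b \right)} = 9 + \left(10 Y - 17\right) = 9 + \left(-17 + 10 Y\right) = -8 + 10 Y$)
$R{\left(z,S \right)} = -2$
$D{\left(h,l \right)} = \frac{162}{-2 + l}$ ($D{\left(h,l \right)} = \frac{-8 + 10 \cdot 17}{\left(l + \left(h - h\right)\right) - 2} = \frac{-8 + 170}{\left(l + 0\right) - 2} = \frac{162}{l - 2} = \frac{162}{-2 + l}$)
$- D{\left(q,-98 \right)} = - \frac{162}{-2 - 98} = - \frac{162}{-100} = - \frac{162 \left(-1\right)}{100} = \left(-1\right) \left(- \frac{81}{50}\right) = \frac{81}{50}$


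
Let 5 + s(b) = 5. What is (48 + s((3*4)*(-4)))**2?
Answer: 2304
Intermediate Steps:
s(b) = 0 (s(b) = -5 + 5 = 0)
(48 + s((3*4)*(-4)))**2 = (48 + 0)**2 = 48**2 = 2304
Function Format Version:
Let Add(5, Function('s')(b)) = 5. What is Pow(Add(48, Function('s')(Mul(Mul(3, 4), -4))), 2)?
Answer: 2304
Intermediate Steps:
Function('s')(b) = 0 (Function('s')(b) = Add(-5, 5) = 0)
Pow(Add(48, Function('s')(Mul(Mul(3, 4), -4))), 2) = Pow(Add(48, 0), 2) = Pow(48, 2) = 2304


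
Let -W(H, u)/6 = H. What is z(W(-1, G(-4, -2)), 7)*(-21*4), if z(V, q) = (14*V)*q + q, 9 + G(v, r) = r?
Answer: -49980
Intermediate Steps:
G(v, r) = -9 + r
W(H, u) = -6*H
z(V, q) = q + 14*V*q (z(V, q) = 14*V*q + q = q + 14*V*q)
z(W(-1, G(-4, -2)), 7)*(-21*4) = (7*(1 + 14*(-6*(-1))))*(-21*4) = (7*(1 + 14*6))*(-84) = (7*(1 + 84))*(-84) = (7*85)*(-84) = 595*(-84) = -49980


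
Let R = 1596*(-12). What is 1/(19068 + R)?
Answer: -1/84 ≈ -0.011905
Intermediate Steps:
R = -19152
1/(19068 + R) = 1/(19068 - 19152) = 1/(-84) = -1/84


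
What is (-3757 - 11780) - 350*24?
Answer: -23937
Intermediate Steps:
(-3757 - 11780) - 350*24 = -15537 - 8400 = -23937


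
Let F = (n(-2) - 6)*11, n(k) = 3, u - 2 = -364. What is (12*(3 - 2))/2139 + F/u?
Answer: 24977/258106 ≈ 0.096770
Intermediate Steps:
u = -362 (u = 2 - 364 = -362)
F = -33 (F = (3 - 6)*11 = -3*11 = -33)
(12*(3 - 2))/2139 + F/u = (12*(3 - 2))/2139 - 33/(-362) = (12*1)*(1/2139) - 33*(-1/362) = 12*(1/2139) + 33/362 = 4/713 + 33/362 = 24977/258106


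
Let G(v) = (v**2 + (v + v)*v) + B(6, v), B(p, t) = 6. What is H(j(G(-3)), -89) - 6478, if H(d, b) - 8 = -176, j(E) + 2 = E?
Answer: -6646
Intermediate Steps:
G(v) = 6 + 3*v**2 (G(v) = (v**2 + (v + v)*v) + 6 = (v**2 + (2*v)*v) + 6 = (v**2 + 2*v**2) + 6 = 3*v**2 + 6 = 6 + 3*v**2)
j(E) = -2 + E
H(d, b) = -168 (H(d, b) = 8 - 176 = -168)
H(j(G(-3)), -89) - 6478 = -168 - 6478 = -6646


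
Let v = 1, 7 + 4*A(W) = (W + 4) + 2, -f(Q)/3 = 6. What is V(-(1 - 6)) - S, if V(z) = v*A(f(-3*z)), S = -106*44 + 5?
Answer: 18617/4 ≈ 4654.3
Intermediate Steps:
f(Q) = -18 (f(Q) = -3*6 = -18)
S = -4659 (S = -4664 + 5 = -4659)
A(W) = -1/4 + W/4 (A(W) = -7/4 + ((W + 4) + 2)/4 = -7/4 + ((4 + W) + 2)/4 = -7/4 + (6 + W)/4 = -7/4 + (3/2 + W/4) = -1/4 + W/4)
V(z) = -19/4 (V(z) = 1*(-1/4 + (1/4)*(-18)) = 1*(-1/4 - 9/2) = 1*(-19/4) = -19/4)
V(-(1 - 6)) - S = -19/4 - 1*(-4659) = -19/4 + 4659 = 18617/4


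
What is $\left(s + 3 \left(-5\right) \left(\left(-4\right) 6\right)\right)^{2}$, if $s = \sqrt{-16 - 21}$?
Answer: $\left(360 + i \sqrt{37}\right)^{2} \approx 1.2956 \cdot 10^{5} + 4379.6 i$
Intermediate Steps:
$s = i \sqrt{37}$ ($s = \sqrt{-37} = i \sqrt{37} \approx 6.0828 i$)
$\left(s + 3 \left(-5\right) \left(\left(-4\right) 6\right)\right)^{2} = \left(i \sqrt{37} + 3 \left(-5\right) \left(\left(-4\right) 6\right)\right)^{2} = \left(i \sqrt{37} - -360\right)^{2} = \left(i \sqrt{37} + 360\right)^{2} = \left(360 + i \sqrt{37}\right)^{2}$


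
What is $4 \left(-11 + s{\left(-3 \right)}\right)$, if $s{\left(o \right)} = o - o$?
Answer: $-44$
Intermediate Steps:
$s{\left(o \right)} = 0$
$4 \left(-11 + s{\left(-3 \right)}\right) = 4 \left(-11 + 0\right) = 4 \left(-11\right) = -44$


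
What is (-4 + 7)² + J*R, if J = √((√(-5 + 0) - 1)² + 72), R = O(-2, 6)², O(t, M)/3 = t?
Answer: 9 + 36*√(68 - 2*I*√5) ≈ 306.02 - 9.7566*I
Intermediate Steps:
O(t, M) = 3*t
R = 36 (R = (3*(-2))² = (-6)² = 36)
J = √(72 + (-1 + I*√5)²) (J = √((√(-5) - 1)² + 72) = √((I*√5 - 1)² + 72) = √((-1 + I*√5)² + 72) = √(72 + (-1 + I*√5)²) ≈ 8.2507 - 0.27102*I)
(-4 + 7)² + J*R = (-4 + 7)² + √(68 - 2*I*√5)*36 = 3² + 36*√(68 - 2*I*√5) = 9 + 36*√(68 - 2*I*√5)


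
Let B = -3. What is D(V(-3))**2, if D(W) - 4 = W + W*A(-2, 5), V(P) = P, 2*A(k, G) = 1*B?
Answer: 121/4 ≈ 30.250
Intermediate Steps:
A(k, G) = -3/2 (A(k, G) = (1*(-3))/2 = (1/2)*(-3) = -3/2)
D(W) = 4 - W/2 (D(W) = 4 + (W + W*(-3/2)) = 4 + (W - 3*W/2) = 4 - W/2)
D(V(-3))**2 = (4 - 1/2*(-3))**2 = (4 + 3/2)**2 = (11/2)**2 = 121/4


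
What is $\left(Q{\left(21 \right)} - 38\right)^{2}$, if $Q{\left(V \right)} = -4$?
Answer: $1764$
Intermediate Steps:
$\left(Q{\left(21 \right)} - 38\right)^{2} = \left(-4 - 38\right)^{2} = \left(-42\right)^{2} = 1764$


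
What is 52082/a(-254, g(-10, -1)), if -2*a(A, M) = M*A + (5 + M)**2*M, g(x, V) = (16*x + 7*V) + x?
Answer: 52082/2595705 ≈ 0.020065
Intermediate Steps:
g(x, V) = 7*V + 17*x (g(x, V) = (7*V + 16*x) + x = 7*V + 17*x)
a(A, M) = -A*M/2 - M*(5 + M)**2/2 (a(A, M) = -(M*A + (5 + M)**2*M)/2 = -(A*M + M*(5 + M)**2)/2 = -A*M/2 - M*(5 + M)**2/2)
52082/a(-254, g(-10, -1)) = 52082/((-(7*(-1) + 17*(-10))*(-254 + (5 + (7*(-1) + 17*(-10)))**2)/2)) = 52082/((-(-7 - 170)*(-254 + (5 + (-7 - 170))**2)/2)) = 52082/((-1/2*(-177)*(-254 + (5 - 177)**2))) = 52082/((-1/2*(-177)*(-254 + (-172)**2))) = 52082/((-1/2*(-177)*(-254 + 29584))) = 52082/((-1/2*(-177)*29330)) = 52082/2595705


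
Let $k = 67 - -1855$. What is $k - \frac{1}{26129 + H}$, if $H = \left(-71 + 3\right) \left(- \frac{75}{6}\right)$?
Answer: $\frac{51853637}{26979} \approx 1922.0$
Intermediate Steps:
$H = 850$ ($H = - 68 \left(\left(-75\right) \frac{1}{6}\right) = \left(-68\right) \left(- \frac{25}{2}\right) = 850$)
$k = 1922$ ($k = 67 + 1855 = 1922$)
$k - \frac{1}{26129 + H} = 1922 - \frac{1}{26129 + 850} = 1922 - \frac{1}{26979} = \frac{51853637}{26979}$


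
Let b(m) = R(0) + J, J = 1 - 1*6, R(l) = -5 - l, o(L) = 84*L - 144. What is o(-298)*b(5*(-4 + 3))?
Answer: 251760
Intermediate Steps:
o(L) = -144 + 84*L
J = -5 (J = 1 - 6 = -5)
b(m) = -10 (b(m) = (-5 - 1*0) - 5 = (-5 + 0) - 5 = -5 - 5 = -10)
o(-298)*b(5*(-4 + 3)) = (-144 + 84*(-298))*(-10) = (-144 - 25032)*(-10) = -25176*(-10) = 251760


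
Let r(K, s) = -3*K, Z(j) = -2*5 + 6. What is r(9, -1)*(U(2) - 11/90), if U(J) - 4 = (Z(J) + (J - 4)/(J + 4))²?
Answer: -6117/10 ≈ -611.70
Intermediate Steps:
Z(j) = -4 (Z(j) = -10 + 6 = -4)
U(J) = 4 + (-4 + (-4 + J)/(4 + J))² (U(J) = 4 + (-4 + (J - 4)/(J + 4))² = 4 + (-4 + (-4 + J)/(4 + J))²)
r(9, -1)*(U(2) - 11/90) = (-3*9)*((464 + 13*2² + 152*2)/(16 + 2² + 8*2) - 11/90) = -27*((464 + 13*4 + 304)/(16 + 4 + 16) - 11*1/90) = -27*((464 + 52 + 304)/36 - 11/90) = -27*((1/36)*820 - 11/90) = -27*(205/9 - 11/90) = -27*2039/90 = -6117/10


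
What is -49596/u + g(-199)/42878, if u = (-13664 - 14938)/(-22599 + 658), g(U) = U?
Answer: -7776539661301/204399426 ≈ -38046.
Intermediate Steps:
u = 28602/21941 (u = -28602/(-21941) = -28602*(-1/21941) = 28602/21941 ≈ 1.3036)
-49596/u + g(-199)/42878 = -49596/28602/21941 - 199/42878 = -49596*21941/28602 - 199*1/42878 = -181364306/4767 - 199/42878 = -7776539661301/204399426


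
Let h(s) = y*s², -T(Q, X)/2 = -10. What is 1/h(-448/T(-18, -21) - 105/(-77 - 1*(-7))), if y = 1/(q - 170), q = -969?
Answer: -113900/43681 ≈ -2.6075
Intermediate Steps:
T(Q, X) = 20 (T(Q, X) = -2*(-10) = 20)
y = -1/1139 (y = 1/(-969 - 170) = 1/(-1139) = -1/1139 ≈ -0.00087796)
h(s) = -s²/1139
1/h(-448/T(-18, -21) - 105/(-77 - 1*(-7))) = 1/(-(-448/20 - 105/(-77 - 1*(-7)))²/1139) = 1/(-(-448*1/20 - 105/(-77 + 7))²/1139) = 1/(-(-112/5 - 105/(-70))²/1139) = 1/(-(-112/5 - 105*(-1/70))²/1139) = 1/(-(-112/5 + 3/2)²/1139) = 1/(-(-209/10)²/1139) = 1/(-1/1139*43681/100) = 1/(-43681/113900) = -113900/43681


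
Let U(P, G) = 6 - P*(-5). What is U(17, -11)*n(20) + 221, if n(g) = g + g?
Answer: 3861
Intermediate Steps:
U(P, G) = 6 + 5*P (U(P, G) = 6 - (-5)*P = 6 + 5*P)
n(g) = 2*g
U(17, -11)*n(20) + 221 = (6 + 5*17)*(2*20) + 221 = (6 + 85)*40 + 221 = 91*40 + 221 = 3640 + 221 = 3861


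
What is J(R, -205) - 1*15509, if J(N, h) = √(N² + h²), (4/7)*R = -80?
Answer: -15509 + 5*√2465 ≈ -15261.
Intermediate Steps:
R = -140 (R = (7/4)*(-80) = -140)
J(R, -205) - 1*15509 = √((-140)² + (-205)²) - 1*15509 = √(19600 + 42025) - 15509 = √61625 - 15509 = 5*√2465 - 15509 = -15509 + 5*√2465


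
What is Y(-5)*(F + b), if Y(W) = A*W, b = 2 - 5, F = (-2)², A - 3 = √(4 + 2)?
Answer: -15 - 5*√6 ≈ -27.247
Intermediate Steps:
A = 3 + √6 (A = 3 + √(4 + 2) = 3 + √6 ≈ 5.4495)
F = 4
b = -3
Y(W) = W*(3 + √6) (Y(W) = (3 + √6)*W = W*(3 + √6))
Y(-5)*(F + b) = (-5*(3 + √6))*(4 - 3) = (-15 - 5*√6)*1 = -15 - 5*√6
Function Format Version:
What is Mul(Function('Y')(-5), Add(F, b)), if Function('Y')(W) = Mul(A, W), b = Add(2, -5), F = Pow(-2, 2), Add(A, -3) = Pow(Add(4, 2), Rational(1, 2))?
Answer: Add(-15, Mul(-5, Pow(6, Rational(1, 2)))) ≈ -27.247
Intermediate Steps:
A = Add(3, Pow(6, Rational(1, 2))) (A = Add(3, Pow(Add(4, 2), Rational(1, 2))) = Add(3, Pow(6, Rational(1, 2))) ≈ 5.4495)
F = 4
b = -3
Function('Y')(W) = Mul(W, Add(3, Pow(6, Rational(1, 2)))) (Function('Y')(W) = Mul(Add(3, Pow(6, Rational(1, 2))), W) = Mul(W, Add(3, Pow(6, Rational(1, 2)))))
Mul(Function('Y')(-5), Add(F, b)) = Mul(Mul(-5, Add(3, Pow(6, Rational(1, 2)))), Add(4, -3)) = Mul(Add(-15, Mul(-5, Pow(6, Rational(1, 2)))), 1) = Add(-15, Mul(-5, Pow(6, Rational(1, 2))))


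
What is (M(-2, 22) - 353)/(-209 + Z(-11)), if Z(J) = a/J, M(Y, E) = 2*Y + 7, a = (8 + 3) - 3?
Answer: 3850/2307 ≈ 1.6688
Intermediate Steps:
a = 8 (a = 11 - 3 = 8)
M(Y, E) = 7 + 2*Y
Z(J) = 8/J
(M(-2, 22) - 353)/(-209 + Z(-11)) = ((7 + 2*(-2)) - 353)/(-209 + 8/(-11)) = ((7 - 4) - 353)/(-209 + 8*(-1/11)) = (3 - 353)/(-209 - 8/11) = -350/(-2307/11) = -350*(-11/2307) = 3850/2307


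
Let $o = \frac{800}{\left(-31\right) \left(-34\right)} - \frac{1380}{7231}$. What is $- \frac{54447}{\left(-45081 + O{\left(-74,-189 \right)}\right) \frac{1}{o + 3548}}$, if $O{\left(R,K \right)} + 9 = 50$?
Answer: $\frac{46016766868197}{10727224655} \approx 4289.7$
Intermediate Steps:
$O{\left(R,K \right)} = 41$ ($O{\left(R,K \right)} = -9 + 50 = 41$)
$o = \frac{2165140}{3810737}$ ($o = \frac{800}{1054} - \frac{1380}{7231} = 800 \cdot \frac{1}{1054} - \frac{1380}{7231} = \frac{400}{527} - \frac{1380}{7231} = \frac{2165140}{3810737} \approx 0.56817$)
$- \frac{54447}{\left(-45081 + O{\left(-74,-189 \right)}\right) \frac{1}{o + 3548}} = - \frac{54447}{\left(-45081 + 41\right) \frac{1}{\frac{2165140}{3810737} + 3548}} = - \frac{54447}{\left(-45040\right) \frac{1}{\frac{13522660016}{3810737}}} = - \frac{54447}{\left(-45040\right) \frac{3810737}{13522660016}} = - \frac{54447}{- \frac{10727224655}{845166251}} = \left(-54447\right) \left(- \frac{845166251}{10727224655}\right) = \frac{46016766868197}{10727224655}$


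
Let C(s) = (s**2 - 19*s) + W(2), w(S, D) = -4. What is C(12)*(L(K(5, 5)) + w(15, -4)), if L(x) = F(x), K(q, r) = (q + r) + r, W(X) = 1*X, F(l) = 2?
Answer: 164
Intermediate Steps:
W(X) = X
K(q, r) = q + 2*r
L(x) = 2
C(s) = 2 + s**2 - 19*s (C(s) = (s**2 - 19*s) + 2 = 2 + s**2 - 19*s)
C(12)*(L(K(5, 5)) + w(15, -4)) = (2 + 12**2 - 19*12)*(2 - 4) = (2 + 144 - 228)*(-2) = -82*(-2) = 164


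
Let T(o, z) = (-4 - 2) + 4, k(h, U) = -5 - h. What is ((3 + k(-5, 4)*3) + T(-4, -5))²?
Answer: 1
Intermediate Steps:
T(o, z) = -2 (T(o, z) = -6 + 4 = -2)
((3 + k(-5, 4)*3) + T(-4, -5))² = ((3 + (-5 - 1*(-5))*3) - 2)² = ((3 + (-5 + 5)*3) - 2)² = ((3 + 0*3) - 2)² = ((3 + 0) - 2)² = (3 - 2)² = 1² = 1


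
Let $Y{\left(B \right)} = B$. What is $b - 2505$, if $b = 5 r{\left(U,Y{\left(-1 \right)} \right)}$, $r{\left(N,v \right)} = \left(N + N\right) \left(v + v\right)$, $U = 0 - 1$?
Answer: $-2485$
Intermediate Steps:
$U = -1$
$r{\left(N,v \right)} = 4 N v$ ($r{\left(N,v \right)} = 2 N 2 v = 4 N v$)
$b = 20$ ($b = 5 \cdot 4 \left(-1\right) \left(-1\right) = 5 \cdot 4 = 20$)
$b - 2505 = 20 - 2505 = -2485$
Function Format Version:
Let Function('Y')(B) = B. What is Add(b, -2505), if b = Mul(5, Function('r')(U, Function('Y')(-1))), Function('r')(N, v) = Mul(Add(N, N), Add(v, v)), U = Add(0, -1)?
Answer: -2485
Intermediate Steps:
U = -1
Function('r')(N, v) = Mul(4, N, v) (Function('r')(N, v) = Mul(Mul(2, N), Mul(2, v)) = Mul(4, N, v))
b = 20 (b = Mul(5, Mul(4, -1, -1)) = Mul(5, 4) = 20)
Add(b, -2505) = Add(20, -2505) = -2485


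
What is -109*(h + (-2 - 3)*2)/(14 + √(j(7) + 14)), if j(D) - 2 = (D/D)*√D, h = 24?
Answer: -1526/(14 + √(16 + √7)) ≈ -83.306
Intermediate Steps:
j(D) = 2 + √D (j(D) = 2 + (D/D)*√D = 2 + 1*√D = 2 + √D)
-109*(h + (-2 - 3)*2)/(14 + √(j(7) + 14)) = -109*(24 + (-2 - 3)*2)/(14 + √((2 + √7) + 14)) = -109*(24 - 5*2)/(14 + √(16 + √7)) = -109*(24 - 10)/(14 + √(16 + √7)) = -1526/(14 + √(16 + √7))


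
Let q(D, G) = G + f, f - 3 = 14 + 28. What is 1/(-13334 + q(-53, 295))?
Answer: -1/12994 ≈ -7.6959e-5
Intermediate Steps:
f = 45 (f = 3 + (14 + 28) = 3 + 42 = 45)
q(D, G) = 45 + G (q(D, G) = G + 45 = 45 + G)
1/(-13334 + q(-53, 295)) = 1/(-13334 + (45 + 295)) = 1/(-13334 + 340) = 1/(-12994) = -1/12994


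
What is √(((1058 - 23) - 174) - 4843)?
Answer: I*√3982 ≈ 63.103*I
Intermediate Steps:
√(((1058 - 23) - 174) - 4843) = √((1035 - 174) - 4843) = √(861 - 4843) = √(-3982) = I*√3982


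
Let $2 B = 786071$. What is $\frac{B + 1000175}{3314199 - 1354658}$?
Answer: $\frac{2786421}{3919082} \approx 0.71099$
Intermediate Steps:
$B = \frac{786071}{2}$ ($B = \frac{1}{2} \cdot 786071 = \frac{786071}{2} \approx 3.9304 \cdot 10^{5}$)
$\frac{B + 1000175}{3314199 - 1354658} = \frac{\frac{786071}{2} + 1000175}{3314199 - 1354658} = \frac{2786421}{2 \cdot 1959541} = \frac{2786421}{2} \cdot \frac{1}{1959541} = \frac{2786421}{3919082}$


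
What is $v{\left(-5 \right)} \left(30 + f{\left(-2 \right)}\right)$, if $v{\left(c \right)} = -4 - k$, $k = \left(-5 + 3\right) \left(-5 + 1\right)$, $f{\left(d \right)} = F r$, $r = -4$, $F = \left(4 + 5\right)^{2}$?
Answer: $3528$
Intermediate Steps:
$F = 81$ ($F = 9^{2} = 81$)
$f{\left(d \right)} = -324$ ($f{\left(d \right)} = 81 \left(-4\right) = -324$)
$k = 8$ ($k = \left(-2\right) \left(-4\right) = 8$)
$v{\left(c \right)} = -12$ ($v{\left(c \right)} = -4 - 8 = -12$)
$v{\left(-5 \right)} \left(30 + f{\left(-2 \right)}\right) = - 12 \left(30 - 324\right) = \left(-12\right) \left(-294\right) = 3528$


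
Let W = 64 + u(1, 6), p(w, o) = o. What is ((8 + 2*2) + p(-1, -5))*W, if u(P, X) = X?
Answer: 490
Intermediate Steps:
W = 70 (W = 64 + 6 = 70)
((8 + 2*2) + p(-1, -5))*W = ((8 + 2*2) - 5)*70 = ((8 + 4) - 5)*70 = (12 - 5)*70 = 7*70 = 490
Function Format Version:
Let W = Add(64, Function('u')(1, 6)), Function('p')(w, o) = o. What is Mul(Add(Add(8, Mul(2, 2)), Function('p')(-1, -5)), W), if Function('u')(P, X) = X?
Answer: 490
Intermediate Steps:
W = 70 (W = Add(64, 6) = 70)
Mul(Add(Add(8, Mul(2, 2)), Function('p')(-1, -5)), W) = Mul(Add(Add(8, Mul(2, 2)), -5), 70) = Mul(Add(Add(8, 4), -5), 70) = Mul(Add(12, -5), 70) = Mul(7, 70) = 490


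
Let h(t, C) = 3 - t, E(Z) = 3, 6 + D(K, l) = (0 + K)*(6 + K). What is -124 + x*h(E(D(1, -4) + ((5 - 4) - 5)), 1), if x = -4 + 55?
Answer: -124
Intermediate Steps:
D(K, l) = -6 + K*(6 + K) (D(K, l) = -6 + (0 + K)*(6 + K) = -6 + K*(6 + K))
x = 51
-124 + x*h(E(D(1, -4) + ((5 - 4) - 5)), 1) = -124 + 51*(3 - 1*3) = -124 + 51*(3 - 3) = -124 + 51*0 = -124 + 0 = -124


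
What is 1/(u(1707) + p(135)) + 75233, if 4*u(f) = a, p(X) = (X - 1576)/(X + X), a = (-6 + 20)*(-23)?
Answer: 871799869/11588 ≈ 75233.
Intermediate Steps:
a = -322 (a = 14*(-23) = -322)
p(X) = (-1576 + X)/(2*X) (p(X) = (-1576 + X)/((2*X)) = (-1576 + X)*(1/(2*X)) = (-1576 + X)/(2*X))
u(f) = -161/2 (u(f) = (¼)*(-322) = -161/2)
1/(u(1707) + p(135)) + 75233 = 1/(-161/2 + (½)*(-1576 + 135)/135) + 75233 = 1/(-161/2 + (½)*(1/135)*(-1441)) + 75233 = 1/(-161/2 - 1441/270) + 75233 = 1/(-11588/135) + 75233 = -135/11588 + 75233 = 871799869/11588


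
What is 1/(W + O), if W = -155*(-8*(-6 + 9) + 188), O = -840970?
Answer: -1/866390 ≈ -1.1542e-6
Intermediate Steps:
W = -25420 (W = -155*(-8*3 + 188) = -155*(-24 + 188) = -155*164 = -25420)
1/(W + O) = 1/(-25420 - 840970) = 1/(-866390) = -1/866390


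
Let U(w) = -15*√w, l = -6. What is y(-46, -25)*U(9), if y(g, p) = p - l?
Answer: 855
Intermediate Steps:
y(g, p) = 6 + p (y(g, p) = p - 1*(-6) = p + 6 = 6 + p)
y(-46, -25)*U(9) = (6 - 25)*(-15*√9) = -(-285)*3 = -19*(-45) = 855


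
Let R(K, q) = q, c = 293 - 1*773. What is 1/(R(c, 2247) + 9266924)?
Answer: 1/9269171 ≈ 1.0788e-7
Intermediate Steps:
c = -480 (c = 293 - 773 = -480)
1/(R(c, 2247) + 9266924) = 1/(2247 + 9266924) = 1/9269171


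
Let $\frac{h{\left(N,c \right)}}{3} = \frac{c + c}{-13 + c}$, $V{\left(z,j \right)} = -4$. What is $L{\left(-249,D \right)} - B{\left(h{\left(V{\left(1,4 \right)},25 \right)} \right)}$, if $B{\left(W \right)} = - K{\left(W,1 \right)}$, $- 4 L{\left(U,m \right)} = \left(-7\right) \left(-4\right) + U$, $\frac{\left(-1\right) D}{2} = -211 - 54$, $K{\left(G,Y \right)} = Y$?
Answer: $\frac{225}{4} \approx 56.25$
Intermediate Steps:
$h{\left(N,c \right)} = \frac{6 c}{-13 + c}$ ($h{\left(N,c \right)} = 3 \frac{c + c}{-13 + c} = 3 \frac{2 c}{-13 + c} = \frac{6 c}{-13 + c}$)
$D = 530$ ($D = - 2 \left(-211 - 54\right) = \left(-2\right) \left(-265\right) = 530$)
$L{\left(U,m \right)} = -7 - \frac{U}{4}$ ($L{\left(U,m \right)} = - \frac{\left(-7\right) \left(-4\right) + U}{4} = - \frac{28 + U}{4} = -7 - \frac{U}{4}$)
$B{\left(W \right)} = -1$ ($B{\left(W \right)} = \left(-1\right) 1 = -1$)
$L{\left(-249,D \right)} - B{\left(h{\left(V{\left(1,4 \right)},25 \right)} \right)} = \left(-7 - - \frac{249}{4}\right) - -1 = \left(-7 + \frac{249}{4}\right) + 1 = \frac{221}{4} + 1 = \frac{225}{4}$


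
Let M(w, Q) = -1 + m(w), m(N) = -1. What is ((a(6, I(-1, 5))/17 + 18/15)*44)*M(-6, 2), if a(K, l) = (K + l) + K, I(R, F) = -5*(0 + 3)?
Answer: -7656/85 ≈ -90.071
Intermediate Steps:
I(R, F) = -15 (I(R, F) = -5*3 = -15)
M(w, Q) = -2 (M(w, Q) = -1 - 1 = -2)
a(K, l) = l + 2*K
((a(6, I(-1, 5))/17 + 18/15)*44)*M(-6, 2) = (((-15 + 2*6)/17 + 18/15)*44)*(-2) = (((-15 + 12)*(1/17) + 18*(1/15))*44)*(-2) = ((-3*1/17 + 6/5)*44)*(-2) = ((-3/17 + 6/5)*44)*(-2) = ((87/85)*44)*(-2) = (3828/85)*(-2) = -7656/85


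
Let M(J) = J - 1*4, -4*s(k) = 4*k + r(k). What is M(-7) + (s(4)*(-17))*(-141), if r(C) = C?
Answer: -11996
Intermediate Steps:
s(k) = -5*k/4 (s(k) = -(4*k + k)/4 = -5*k/4)
M(J) = -4 + J (M(J) = J - 4 = -4 + J)
M(-7) + (s(4)*(-17))*(-141) = (-4 - 7) + (-5/4*4*(-17))*(-141) = -11 - 5*(-17)*(-141) = -11 + 85*(-141) = -11 - 11985 = -11996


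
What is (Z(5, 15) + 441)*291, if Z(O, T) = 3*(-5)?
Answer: 123966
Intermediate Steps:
Z(O, T) = -15
(Z(5, 15) + 441)*291 = (-15 + 441)*291 = 426*291 = 123966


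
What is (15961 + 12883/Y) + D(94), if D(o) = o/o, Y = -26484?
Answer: 422724725/26484 ≈ 15962.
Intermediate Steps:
D(o) = 1
(15961 + 12883/Y) + D(94) = (15961 + 12883/(-26484)) + 1 = (15961 + 12883*(-1/26484)) + 1 = (15961 - 12883/26484) + 1 = 422698241/26484 + 1 = 422724725/26484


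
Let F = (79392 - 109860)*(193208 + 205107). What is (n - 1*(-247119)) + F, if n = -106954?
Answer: -12135721255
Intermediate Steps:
F = -12135861420 (F = -30468*398315 = -12135861420)
(n - 1*(-247119)) + F = (-106954 - 1*(-247119)) - 12135861420 = (-106954 + 247119) - 12135861420 = 140165 - 12135861420 = -12135721255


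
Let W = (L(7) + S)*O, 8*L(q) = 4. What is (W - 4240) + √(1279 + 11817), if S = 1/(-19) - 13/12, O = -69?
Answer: -318905/76 + 2*√3274 ≈ -4081.7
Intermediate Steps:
L(q) = ½ (L(q) = (⅛)*4 = ½)
S = -259/228 (S = 1*(-1/19) - 13*1/12 = -1/19 - 13/12 = -259/228 ≈ -1.1360)
W = 3335/76 (W = (½ - 259/228)*(-69) = -145/228*(-69) = 3335/76 ≈ 43.882)
(W - 4240) + √(1279 + 11817) = (3335/76 - 4240) + √(1279 + 11817) = -318905/76 + √13096 = -318905/76 + 2*√3274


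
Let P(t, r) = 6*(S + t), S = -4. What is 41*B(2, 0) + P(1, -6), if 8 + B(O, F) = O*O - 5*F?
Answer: -182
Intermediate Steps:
P(t, r) = -24 + 6*t (P(t, r) = 6*(-4 + t) = -24 + 6*t)
B(O, F) = -8 + O**2 - 5*F (B(O, F) = -8 + (O*O - 5*F) = -8 + (O**2 - 5*F) = -8 + O**2 - 5*F)
41*B(2, 0) + P(1, -6) = 41*(-8 + 2**2 - 5*0) + (-24 + 6*1) = 41*(-8 + 4 + 0) + (-24 + 6) = 41*(-4) - 18 = -164 - 18 = -182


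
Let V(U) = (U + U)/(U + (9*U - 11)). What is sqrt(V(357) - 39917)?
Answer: I*sqrt(505605380951)/3559 ≈ 199.79*I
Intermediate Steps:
V(U) = 2*U/(-11 + 10*U) (V(U) = (2*U)/(U + (-11 + 9*U)) = (2*U)/(-11 + 10*U) = 2*U/(-11 + 10*U))
sqrt(V(357) - 39917) = sqrt(2*357/(-11 + 10*357) - 39917) = sqrt(2*357/(-11 + 3570) - 39917) = sqrt(2*357/3559 - 39917) = sqrt(2*357*(1/3559) - 39917) = sqrt(714/3559 - 39917) = sqrt(-142063889/3559) = I*sqrt(505605380951)/3559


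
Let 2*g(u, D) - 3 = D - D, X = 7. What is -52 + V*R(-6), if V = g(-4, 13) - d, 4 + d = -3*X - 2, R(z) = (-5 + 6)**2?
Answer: -47/2 ≈ -23.500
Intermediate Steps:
g(u, D) = 3/2 (g(u, D) = 3/2 + (D - D)/2 = 3/2 + (1/2)*0 = 3/2 + 0 = 3/2)
R(z) = 1 (R(z) = 1**2 = 1)
d = -27 (d = -4 + (-3*7 - 2) = -4 + (-21 - 2) = -4 - 23 = -27)
V = 57/2 (V = 3/2 - 1*(-27) = 3/2 + 27 = 57/2 ≈ 28.500)
-52 + V*R(-6) = -52 + (57/2)*1 = -52 + 57/2 = -47/2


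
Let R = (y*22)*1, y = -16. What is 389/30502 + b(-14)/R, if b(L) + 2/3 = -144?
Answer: 3412163/8052528 ≈ 0.42374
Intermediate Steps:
b(L) = -434/3 (b(L) = -2/3 - 144 = -434/3)
R = -352 (R = -16*22*1 = -352*1 = -352)
389/30502 + b(-14)/R = 389/30502 - 434/3/(-352) = 389*(1/30502) - 434/3*(-1/352) = 389/30502 + 217/528 = 3412163/8052528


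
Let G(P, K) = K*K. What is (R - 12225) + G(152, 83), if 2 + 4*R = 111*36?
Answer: -8675/2 ≈ -4337.5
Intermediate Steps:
R = 1997/2 (R = -1/2 + (111*36)/4 = -1/2 + (1/4)*3996 = -1/2 + 999 = 1997/2 ≈ 998.50)
G(P, K) = K**2
(R - 12225) + G(152, 83) = (1997/2 - 12225) + 83**2 = -22453/2 + 6889 = -8675/2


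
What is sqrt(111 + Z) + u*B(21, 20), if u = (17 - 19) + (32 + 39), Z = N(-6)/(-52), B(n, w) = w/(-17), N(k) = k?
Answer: -1380/17 + 3*sqrt(8346)/26 ≈ -70.635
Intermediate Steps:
B(n, w) = -w/17 (B(n, w) = w*(-1/17) = -w/17)
Z = 3/26 (Z = -6/(-52) = -6*(-1/52) = 3/26 ≈ 0.11538)
u = 69 (u = -2 + 71 = 69)
sqrt(111 + Z) + u*B(21, 20) = sqrt(111 + 3/26) + 69*(-1/17*20) = sqrt(2889/26) + 69*(-20/17) = 3*sqrt(8346)/26 - 1380/17 = -1380/17 + 3*sqrt(8346)/26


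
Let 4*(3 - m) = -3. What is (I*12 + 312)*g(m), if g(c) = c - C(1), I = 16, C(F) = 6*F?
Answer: -1134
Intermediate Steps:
m = 15/4 (m = 3 - ¼*(-3) = 3 + ¾ = 15/4 ≈ 3.7500)
g(c) = -6 + c (g(c) = c - 6 = -6 + c)
(I*12 + 312)*g(m) = (16*12 + 312)*(-6 + 15/4) = (192 + 312)*(-9/4) = 504*(-9/4) = -1134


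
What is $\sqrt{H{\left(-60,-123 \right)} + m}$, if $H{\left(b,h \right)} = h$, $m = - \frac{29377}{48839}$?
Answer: $\frac{i \sqrt{294820237586}}{48839} \approx 11.118 i$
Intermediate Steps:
$m = - \frac{29377}{48839}$ ($m = \left(-29377\right) \frac{1}{48839} = - \frac{29377}{48839} \approx -0.60151$)
$\sqrt{H{\left(-60,-123 \right)} + m} = \sqrt{-123 - \frac{29377}{48839}} = \sqrt{- \frac{6036574}{48839}} = \frac{i \sqrt{294820237586}}{48839}$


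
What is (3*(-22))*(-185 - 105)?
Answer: 19140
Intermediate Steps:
(3*(-22))*(-185 - 105) = -66*(-290) = 19140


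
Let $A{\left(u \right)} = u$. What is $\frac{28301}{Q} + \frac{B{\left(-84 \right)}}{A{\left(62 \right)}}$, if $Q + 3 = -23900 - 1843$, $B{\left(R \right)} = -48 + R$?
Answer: $- \frac{368081}{114018} \approx -3.2283$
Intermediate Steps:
$Q = -25746$ ($Q = -3 - 25743 = -25746$)
$\frac{28301}{Q} + \frac{B{\left(-84 \right)}}{A{\left(62 \right)}} = \frac{28301}{-25746} + \frac{-48 - 84}{62} = 28301 \left(- \frac{1}{25746}\right) - \frac{66}{31} = - \frac{4043}{3678} - \frac{66}{31} = - \frac{368081}{114018}$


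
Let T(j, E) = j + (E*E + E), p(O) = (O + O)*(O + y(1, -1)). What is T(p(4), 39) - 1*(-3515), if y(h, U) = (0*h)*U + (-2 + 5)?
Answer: 5131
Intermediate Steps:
y(h, U) = 3 (y(h, U) = 0*U + 3 = 0 + 3 = 3)
p(O) = 2*O*(3 + O) (p(O) = (O + O)*(O + 3) = (2*O)*(3 + O) = 2*O*(3 + O))
T(j, E) = E + j + E**2 (T(j, E) = j + (E**2 + E) = j + (E + E**2) = E + j + E**2)
T(p(4), 39) - 1*(-3515) = (39 + 2*4*(3 + 4) + 39**2) - 1*(-3515) = (39 + 2*4*7 + 1521) + 3515 = (39 + 56 + 1521) + 3515 = 1616 + 3515 = 5131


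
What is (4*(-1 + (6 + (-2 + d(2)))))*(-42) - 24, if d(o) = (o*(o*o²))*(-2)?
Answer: 4848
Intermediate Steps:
d(o) = -2*o⁴ (d(o) = (o*o³)*(-2) = o⁴*(-2) = -2*o⁴)
(4*(-1 + (6 + (-2 + d(2)))))*(-42) - 24 = (4*(-1 + (6 + (-2 - 2*2⁴))))*(-42) - 24 = (4*(-1 + (6 + (-2 - 2*16))))*(-42) - 24 = (4*(-1 + (6 + (-2 - 32))))*(-42) - 24 = (4*(-1 + (6 - 34)))*(-42) - 24 = (4*(-1 - 28))*(-42) - 24 = (4*(-29))*(-42) - 24 = -116*(-42) - 24 = 4872 - 24 = 4848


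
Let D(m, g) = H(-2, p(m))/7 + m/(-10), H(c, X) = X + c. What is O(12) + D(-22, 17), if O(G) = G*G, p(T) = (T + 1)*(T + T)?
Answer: 9727/35 ≈ 277.91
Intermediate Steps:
p(T) = 2*T*(1 + T) (p(T) = (1 + T)*(2*T) = 2*T*(1 + T))
O(G) = G**2
D(m, g) = -2/7 - m/10 + 2*m*(1 + m)/7 (D(m, g) = (2*m*(1 + m) - 2)/7 + m/(-10) = (-2 + 2*m*(1 + m))*(1/7) + m*(-1/10) = (-2/7 + 2*m*(1 + m)/7) - m/10 = -2/7 - m/10 + 2*m*(1 + m)/7)
O(12) + D(-22, 17) = 12**2 + (-2/7 + (2/7)*(-22)**2 + (13/70)*(-22)) = 144 + (-2/7 + (2/7)*484 - 143/35) = 144 + (-2/7 + 968/7 - 143/35) = 144 + 4687/35 = 9727/35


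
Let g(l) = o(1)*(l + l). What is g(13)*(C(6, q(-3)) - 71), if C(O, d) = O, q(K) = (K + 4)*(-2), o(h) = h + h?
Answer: -3380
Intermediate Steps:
o(h) = 2*h
q(K) = -8 - 2*K (q(K) = (4 + K)*(-2) = -8 - 2*K)
g(l) = 4*l (g(l) = (2*1)*(l + l) = 2*(2*l) = 4*l)
g(13)*(C(6, q(-3)) - 71) = (4*13)*(6 - 71) = 52*(-65) = -3380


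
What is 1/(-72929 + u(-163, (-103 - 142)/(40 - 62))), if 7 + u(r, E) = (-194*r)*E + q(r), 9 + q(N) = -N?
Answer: 11/3073093 ≈ 3.5795e-6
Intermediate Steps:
q(N) = -9 - N
u(r, E) = -16 - r - 194*E*r (u(r, E) = -7 + ((-194*r)*E + (-9 - r)) = -7 + (-194*E*r + (-9 - r)) = -7 + (-9 - r - 194*E*r) = -16 - r - 194*E*r)
1/(-72929 + u(-163, (-103 - 142)/(40 - 62))) = 1/(-72929 + (-16 - 1*(-163) - 194*(-103 - 142)/(40 - 62)*(-163))) = 1/(-72929 + (-16 + 163 - 194*(-245/(-22))*(-163))) = 1/(-72929 + (-16 + 163 - 194*(-245*(-1/22))*(-163))) = 1/(-72929 + (-16 + 163 - 194*245/22*(-163))) = 1/(-72929 + (-16 + 163 + 3873695/11)) = 1/(-72929 + 3875312/11) = 1/(3073093/11) = 11/3073093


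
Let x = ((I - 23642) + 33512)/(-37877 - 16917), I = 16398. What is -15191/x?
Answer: 37835257/1194 ≈ 31688.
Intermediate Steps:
x = -13134/27397 (x = ((16398 - 23642) + 33512)/(-37877 - 16917) = (-7244 + 33512)/(-54794) = 26268*(-1/54794) = -13134/27397 ≈ -0.47940)
-15191/x = -15191/(-13134/27397) = -15191*(-27397/13134) = 37835257/1194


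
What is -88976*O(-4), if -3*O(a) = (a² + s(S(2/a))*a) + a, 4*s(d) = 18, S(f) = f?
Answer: -177952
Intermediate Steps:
s(d) = 9/2 (s(d) = (¼)*18 = 9/2)
O(a) = -11*a/6 - a²/3 (O(a) = -((a² + 9*a/2) + a)/3 = -(a² + 11*a/2)/3 = -11*a/6 - a²/3)
-88976*O(-4) = -88976*(-⅙*(-4)*(11 + 2*(-4))) = -88976*(-⅙*(-4)*(11 - 8)) = -88976*(-⅙*(-4)*3) = -88976/(1/2) = -88976/½ = -88976*2 = -177952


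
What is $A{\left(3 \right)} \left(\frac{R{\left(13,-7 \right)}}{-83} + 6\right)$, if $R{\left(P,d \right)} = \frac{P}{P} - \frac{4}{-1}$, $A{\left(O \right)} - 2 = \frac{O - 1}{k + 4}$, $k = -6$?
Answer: $\frac{493}{83} \approx 5.9398$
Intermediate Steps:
$A{\left(O \right)} = \frac{5}{2} - \frac{O}{2}$ ($A{\left(O \right)} = 2 + \frac{O - 1}{-6 + 4} = 2 + \frac{-1 + O}{-2} = 2 + \left(-1 + O\right) \left(- \frac{1}{2}\right) = 2 - \left(- \frac{1}{2} + \frac{O}{2}\right) = \frac{5}{2} - \frac{O}{2}$)
$R{\left(P,d \right)} = 5$ ($R{\left(P,d \right)} = 1 - -4 = 1 + 4 = 5$)
$A{\left(3 \right)} \left(\frac{R{\left(13,-7 \right)}}{-83} + 6\right) = \left(\frac{5}{2} - \frac{3}{2}\right) \left(\frac{5}{-83} + 6\right) = \left(\frac{5}{2} - \frac{3}{2}\right) \left(5 \left(- \frac{1}{83}\right) + 6\right) = 1 \left(- \frac{5}{83} + 6\right) = 1 \cdot \frac{493}{83} = \frac{493}{83}$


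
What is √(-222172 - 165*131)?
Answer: I*√243787 ≈ 493.75*I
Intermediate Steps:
√(-222172 - 165*131) = √(-222172 - 21615) = √(-243787) = I*√243787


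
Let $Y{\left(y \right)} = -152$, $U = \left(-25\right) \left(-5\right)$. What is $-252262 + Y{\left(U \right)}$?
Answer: $-252414$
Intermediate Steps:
$U = 125$
$-252262 + Y{\left(U \right)} = -252262 - 152 = -252414$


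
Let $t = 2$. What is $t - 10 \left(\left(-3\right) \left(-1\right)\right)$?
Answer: $-28$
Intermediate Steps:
$t - 10 \left(\left(-3\right) \left(-1\right)\right) = 2 - 10 \left(\left(-3\right) \left(-1\right)\right) = 2 - 30 = -28$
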